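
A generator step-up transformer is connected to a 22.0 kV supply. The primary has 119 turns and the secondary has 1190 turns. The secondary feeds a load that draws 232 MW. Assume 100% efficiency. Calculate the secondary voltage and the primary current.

V_s ≈ 220000 V, I_p ≈ 10500 A

V_s = V_p × N_s/N_p = 22000 × 1190/119 = 220000 V.
I_s = P/V_s = 2.32×10^8/220000 = 1054.5 A.
I_p = I_s × N_s/N_p = 1054.5 × 1190/119 = 10500 A.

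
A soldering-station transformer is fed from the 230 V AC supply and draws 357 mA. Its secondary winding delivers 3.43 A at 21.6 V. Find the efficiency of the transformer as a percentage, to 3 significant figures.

η ≈ 90.2%

P_in = 230 × 0.357 = 82.1100 W.
P_out = 21.6 × 3.43 = 74.0880 W.
η = P_out/P_in = 74.0880/82.1100 = 0.902.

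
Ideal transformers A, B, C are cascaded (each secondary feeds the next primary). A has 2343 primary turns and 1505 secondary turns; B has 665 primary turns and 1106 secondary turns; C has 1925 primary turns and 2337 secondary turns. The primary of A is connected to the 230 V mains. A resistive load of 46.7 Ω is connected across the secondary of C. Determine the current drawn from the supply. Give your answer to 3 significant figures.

I_supply ≈ 8.28 A

Secondary of A: V = 230.00 × 1505/2343 = 147.74 V.
Secondary of B: V = 147.74 × 1106/665 = 245.71 V.
Secondary of C: V = 245.71 × 2337/1925 = 298.30 V.
I_load = 298.30/46.7 = 6.3876 A, so P_out = 298.30 × 6.3876 = 1905.4 W.
All ideal ⇒ P_in = P_out, so I_supply = 1905.4/230 = 8.28 A.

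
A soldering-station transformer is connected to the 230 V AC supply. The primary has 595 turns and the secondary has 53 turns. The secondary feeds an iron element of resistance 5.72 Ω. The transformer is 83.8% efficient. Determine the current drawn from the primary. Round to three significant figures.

I_p ≈ 0.381 A

V_s = 230 × 53/595 = 20.487 V.
I_s = V_s/R = 20.487/5.72 = 3.5817 A.
P_out = V_s I_s = 20.487 × 3.5817 = 73.380 W.
P_in = P_out/η = 73.380/0.838 = 87.566 W.
I_p = P_in/V_p = 87.566/230 = 0.381 A.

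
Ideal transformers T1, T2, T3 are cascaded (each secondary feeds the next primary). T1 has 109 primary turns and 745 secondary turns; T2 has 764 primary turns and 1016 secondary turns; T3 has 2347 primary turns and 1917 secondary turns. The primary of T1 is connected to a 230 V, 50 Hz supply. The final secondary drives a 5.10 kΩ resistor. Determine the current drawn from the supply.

Secondary of T1: V = 230.00 × 745/109 = 1572.0 V.
Secondary of T2: V = 1572.0 × 1016/764 = 2090.5 V.
Secondary of T3: V = 2090.5 × 1917/2347 = 1707.5 V.
I_load = 1707.5/5100 = 0.33481 A, so P_out = 1707.5 × 0.33481 = 571.69 W.
All ideal ⇒ P_in = P_out, so I_supply = 571.69/230 = 2.49 A.

I_supply ≈ 2.49 A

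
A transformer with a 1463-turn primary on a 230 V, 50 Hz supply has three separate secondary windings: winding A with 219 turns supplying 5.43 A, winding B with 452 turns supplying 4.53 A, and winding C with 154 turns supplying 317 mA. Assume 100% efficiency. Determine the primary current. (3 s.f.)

I_p ≈ 2.25 A

V_A = 230 × 219/1463 = 34.429 V; V_B = 230 × 452/1463 = 71.059 V; V_C = 230 × 154/1463 = 24.211 V.
P_out = V_A I_A + V_B I_B + V_C I_C = 34.429×5.43 + 71.059×4.53 + 24.211×0.317 = 186.95 + 321.90 + 7.6747 = 516.52 W.
Ideal ⇒ P_in = P_out, so I_p = P_out/V_p = 516.52/230 = 2.25 A.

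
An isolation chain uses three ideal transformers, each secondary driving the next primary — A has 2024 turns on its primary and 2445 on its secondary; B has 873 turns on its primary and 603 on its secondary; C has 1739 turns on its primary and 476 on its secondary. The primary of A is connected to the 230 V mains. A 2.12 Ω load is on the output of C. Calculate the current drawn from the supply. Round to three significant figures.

I_supply ≈ 5.66 A

After A: V = 230.00 × 2445/2024 = 277.84 V.
After B: V = 277.84 × 603/873 = 191.91 V.
After C: V = 191.91 × 476/1739 = 52.530 V.
I_load = 52.530/2.12 = 24.778 A, so P_out = 52.530 × 24.778 = 1301.6 W.
All ideal ⇒ P_in = P_out, so I_supply = 1301.6/230 = 5.66 A.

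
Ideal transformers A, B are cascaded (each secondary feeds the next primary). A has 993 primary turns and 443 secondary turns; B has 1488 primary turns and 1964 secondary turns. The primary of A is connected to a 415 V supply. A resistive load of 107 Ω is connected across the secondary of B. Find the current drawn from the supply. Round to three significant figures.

I_supply ≈ 1.34 A

Secondary of A: V = 415.00 × 443/993 = 185.14 V.
Secondary of B: V = 185.14 × 1964/1488 = 244.37 V.
I_load = 244.37/107 = 2.2838 A, so P_out = 244.37 × 2.2838 = 558.08 W.
All ideal ⇒ P_in = P_out, so I_supply = 558.08/415 = 1.34 A.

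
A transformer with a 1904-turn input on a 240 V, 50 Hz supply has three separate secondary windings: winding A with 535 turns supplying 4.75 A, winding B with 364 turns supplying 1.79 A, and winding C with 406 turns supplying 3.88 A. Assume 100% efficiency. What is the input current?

I_in ≈ 2.50 A

V_A = 240 × 535/1904 = 67.437 V; V_B = 240 × 364/1904 = 45.882 V; V_C = 240 × 406/1904 = 51.176 V.
P_out = V_A I_A + V_B I_B + V_C I_C = 67.437×4.75 + 45.882×1.79 + 51.176×3.88 = 320.33 + 82.129 + 198.56 = 601.02 W.
Ideal ⇒ P_in = P_out, so I_in = P_out/V_in = 601.02/240 = 2.50 A.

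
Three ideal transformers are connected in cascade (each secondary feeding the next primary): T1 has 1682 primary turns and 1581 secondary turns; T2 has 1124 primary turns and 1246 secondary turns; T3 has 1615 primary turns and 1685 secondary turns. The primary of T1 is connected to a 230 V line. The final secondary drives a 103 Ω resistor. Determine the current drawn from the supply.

I_supply ≈ 2.64 A

Secondary of T1: V = 230.00 × 1581/1682 = 216.19 V.
Secondary of T2: V = 216.19 × 1246/1124 = 239.65 V.
Secondary of T3: V = 239.65 × 1685/1615 = 250.04 V.
I_load = 250.04/103 = 2.4276 A, so P_out = 250.04 × 2.4276 = 607.00 W.
All ideal ⇒ P_in = P_out, so I_supply = 607.00/230 = 2.64 A.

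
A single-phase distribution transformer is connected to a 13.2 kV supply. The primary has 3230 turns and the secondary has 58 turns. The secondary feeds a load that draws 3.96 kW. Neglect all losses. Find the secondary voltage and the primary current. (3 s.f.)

V_s = V_p × N_s/N_p = 13200 × 58/3230 = 237.03 V.
I_s = P/V_s = 3960/237.03 = 16.707 A.
I_p = I_s × N_s/N_p = 16.707 × 58/3230 = 0.300 A.

V_s ≈ 237 V, I_p ≈ 0.300 A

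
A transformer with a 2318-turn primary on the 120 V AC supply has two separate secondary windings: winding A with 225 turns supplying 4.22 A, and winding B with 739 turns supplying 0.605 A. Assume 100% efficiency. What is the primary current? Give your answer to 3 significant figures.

I_p ≈ 0.602 A

V_A = 120 × 225/2318 = 11.648 V; V_B = 120 × 739/2318 = 38.257 V.
P_out = V_A I_A + V_B I_B = 11.648×4.22 + 38.257×0.605 = 49.154 + 23.146 = 72.300 W.
Ideal ⇒ P_in = P_out, so I_p = P_out/V_p = 72.300/120 = 0.602 A.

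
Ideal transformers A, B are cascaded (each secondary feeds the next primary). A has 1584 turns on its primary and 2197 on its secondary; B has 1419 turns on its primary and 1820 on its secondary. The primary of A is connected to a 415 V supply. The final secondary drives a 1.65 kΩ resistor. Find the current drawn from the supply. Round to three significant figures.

Secondary of A: V = 415.00 × 2197/1584 = 575.60 V.
Secondary of B: V = 575.60 × 1820/1419 = 738.26 V.
I_load = 738.26/1650 = 0.44743 A, so P_out = 738.26 × 0.44743 = 330.32 W.
All ideal ⇒ P_in = P_out, so I_supply = 330.32/415 = 0.796 A.

I_supply ≈ 0.796 A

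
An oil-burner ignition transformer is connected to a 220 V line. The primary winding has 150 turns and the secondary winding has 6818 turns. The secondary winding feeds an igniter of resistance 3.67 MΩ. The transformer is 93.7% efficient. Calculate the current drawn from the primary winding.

V_s = 220 × 6818/150 = 9999.7 V.
I_s = V_s/R = 9999.7/(3.67×10^6) = 0.0027247 A.
P_out = V_s I_s = 9999.7 × 0.0027247 = 27.247 W.
P_in = P_out/η = 27.247/0.937 = 29.078 W.
I_p = P_in/V_p = 29.078/220 = 0.132 A.

I_p ≈ 0.132 A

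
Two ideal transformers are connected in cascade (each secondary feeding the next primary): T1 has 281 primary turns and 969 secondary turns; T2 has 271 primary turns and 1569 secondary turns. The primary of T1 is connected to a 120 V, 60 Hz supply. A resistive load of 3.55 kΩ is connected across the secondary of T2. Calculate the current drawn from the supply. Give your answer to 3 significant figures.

After T1: V = 120.00 × 969/281 = 413.81 V.
After T2: V = 413.81 × 1569/271 = 2395.8 V.
I_load = 2395.8/3550 = 0.67488 A, so P_out = 2395.8 × 0.67488 = 1616.9 W.
All ideal ⇒ P_in = P_out, so I_supply = 1616.9/120 = 13.5 A.

I_supply ≈ 13.5 A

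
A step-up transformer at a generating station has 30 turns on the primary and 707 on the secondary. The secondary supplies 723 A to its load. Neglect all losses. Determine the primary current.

I_p ≈ 17000 A

For an ideal transformer I_p/I_s = N_s/N_p, so I_p = 723 × 707/30 = 17000 A.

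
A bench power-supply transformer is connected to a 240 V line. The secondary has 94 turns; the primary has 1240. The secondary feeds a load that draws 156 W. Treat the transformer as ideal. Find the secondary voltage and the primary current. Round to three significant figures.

V_s = V_p × N_s/N_p = 240 × 94/1240 = 18.194 V.
I_s = P/V_s = 156/18.194 = 8.5745 A.
I_p = I_s × N_s/N_p = 8.5745 × 94/1240 = 0.650 A.

V_s ≈ 18.2 V, I_p ≈ 0.650 A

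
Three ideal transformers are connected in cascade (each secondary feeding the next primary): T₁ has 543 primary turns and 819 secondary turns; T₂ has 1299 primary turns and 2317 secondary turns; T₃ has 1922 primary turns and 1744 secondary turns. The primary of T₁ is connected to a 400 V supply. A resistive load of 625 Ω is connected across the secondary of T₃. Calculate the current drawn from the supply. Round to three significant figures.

I_supply ≈ 3.81 A

After T₁: V = 400.00 × 819/543 = 603.31 V.
After T₂: V = 603.31 × 2317/1299 = 1076.1 V.
After T₃: V = 1076.1 × 1744/1922 = 976.46 V.
I_load = 976.46/625 = 1.5623 A, so P_out = 976.46 × 1.5623 = 1525.6 W.
All ideal ⇒ P_in = P_out, so I_supply = 1525.6/400 = 3.81 A.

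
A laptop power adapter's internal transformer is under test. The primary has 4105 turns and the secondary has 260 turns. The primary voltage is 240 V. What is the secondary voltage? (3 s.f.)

V_s ≈ 15.2 V

V_s/V_p = N_s/N_p, so V_s = 240 × 260/4105 = 15.2 V.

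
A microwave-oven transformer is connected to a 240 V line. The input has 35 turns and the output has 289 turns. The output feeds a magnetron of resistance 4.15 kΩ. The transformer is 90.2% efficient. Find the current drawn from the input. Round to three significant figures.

I_in ≈ 4.37 A

V_out = 240 × 289/35 = 1981.7 V.
I_out = V_out/R = 1981.7/4150 = 0.47752 A.
P_out = V_out I_out = 1981.7 × 0.47752 = 946.31 W.
P_in = P_out/η = 946.31/0.902 = 1049.1 W.
I_in = P_in/V_in = 1049.1/240 = 4.37 A.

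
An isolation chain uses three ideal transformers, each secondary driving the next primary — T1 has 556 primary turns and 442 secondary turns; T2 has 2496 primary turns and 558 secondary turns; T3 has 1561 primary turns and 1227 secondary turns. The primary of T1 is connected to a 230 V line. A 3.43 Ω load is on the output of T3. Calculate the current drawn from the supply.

I_supply ≈ 1.31 A

After T1: V = 230.00 × 442/556 = 182.84 V.
After T2: V = 182.84 × 558/2496 = 40.876 V.
After T3: V = 40.876 × 1227/1561 = 32.130 V.
I_load = 32.130/3.43 = 9.3673 A, so P_out = 32.130 × 9.3673 = 300.97 W.
All ideal ⇒ P_in = P_out, so I_supply = 300.97/230 = 1.31 A.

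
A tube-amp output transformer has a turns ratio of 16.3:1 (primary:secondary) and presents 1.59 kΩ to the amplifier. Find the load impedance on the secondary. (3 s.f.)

Z_s = Z_p/(N_p/N_s)² = 1590/16.3² = 5.98 Ω.

Z_s ≈ 5.98 Ω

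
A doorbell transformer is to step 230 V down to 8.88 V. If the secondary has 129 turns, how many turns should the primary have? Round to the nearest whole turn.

N_p/N_s = V_p/V_s, so N_p = 129 × 230/8.88 = 3341.2 ≈ 3341 turns.

N_p = 3341 turns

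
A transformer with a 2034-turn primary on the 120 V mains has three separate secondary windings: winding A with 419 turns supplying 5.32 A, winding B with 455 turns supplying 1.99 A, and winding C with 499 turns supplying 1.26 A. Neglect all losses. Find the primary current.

V_A = 120 × 419/2034 = 24.720 V; V_B = 120 × 455/2034 = 26.844 V; V_C = 120 × 499/2034 = 29.440 V.
P_out = V_A I_A + V_B I_B + V_C I_C = 24.720×5.32 + 26.844×1.99 + 29.440×1.26 = 131.51 + 53.419 + 37.094 = 222.02 W.
Ideal ⇒ P_in = P_out, so I_p = P_out/V_p = 222.02/120 = 1.85 A.

I_p ≈ 1.85 A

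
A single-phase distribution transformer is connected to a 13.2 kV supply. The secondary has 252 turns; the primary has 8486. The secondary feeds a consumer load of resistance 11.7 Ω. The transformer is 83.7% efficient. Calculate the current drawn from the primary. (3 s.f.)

V_s = 13200 × 252/8486 = 391.99 V.
I_s = V_s/R = 391.99/11.7 = 33.503 A.
P_out = V_s I_s = 391.99 × 33.503 = 13133 W.
P_in = P_out/η = 13133/0.837 = 15690 W.
I_p = P_in/V_p = 15690/13200 = 1.19 A.

I_p ≈ 1.19 A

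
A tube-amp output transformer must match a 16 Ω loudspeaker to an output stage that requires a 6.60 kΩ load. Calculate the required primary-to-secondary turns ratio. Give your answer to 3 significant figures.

N_p/N_s ≈ 20.3

Z_p/Z_s = (N_p/N_s)², so N_p/N_s = √(6600/16) = √412 = 20.3.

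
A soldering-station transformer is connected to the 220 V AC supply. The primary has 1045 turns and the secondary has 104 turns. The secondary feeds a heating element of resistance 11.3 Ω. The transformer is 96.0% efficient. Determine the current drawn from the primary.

I_p ≈ 0.201 A

V_s = 220 × 104/1045 = 21.895 V.
I_s = V_s/R = 21.895/11.3 = 1.9376 A.
P_out = V_s I_s = 21.895 × 1.9376 = 42.423 W.
P_in = P_out/η = 42.423/0.960 = 44.191 W.
I_p = P_in/V_p = 44.191/220 = 0.201 A.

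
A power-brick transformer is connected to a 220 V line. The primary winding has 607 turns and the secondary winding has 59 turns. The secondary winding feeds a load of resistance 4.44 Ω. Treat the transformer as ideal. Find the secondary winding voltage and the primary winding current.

V_s = V_p × N_s/N_p = 220 × 59/607 = 21.384 V.
I_s = V_s/R = 21.384/4.44 = 4.8162 A.
I_p = I_s × N_s/N_p = 4.8162 × 59/607 = 0.468 A.

V_s ≈ 21.4 V, I_p ≈ 0.468 A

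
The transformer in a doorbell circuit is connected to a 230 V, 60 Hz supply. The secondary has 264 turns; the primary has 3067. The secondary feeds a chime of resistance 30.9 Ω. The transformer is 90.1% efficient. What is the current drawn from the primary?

V_s = 230 × 264/3067 = 19.798 V.
I_s = V_s/R = 19.798/30.9 = 0.64071 A.
P_out = V_s I_s = 19.798 × 0.64071 = 12.685 W.
P_in = P_out/η = 12.685/0.901 = 14.078 W.
I_p = P_in/V_p = 14.078/230 = 0.0612 A.

I_p ≈ 0.0612 A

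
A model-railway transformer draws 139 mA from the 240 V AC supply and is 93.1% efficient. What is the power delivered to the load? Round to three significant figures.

P_out ≈ 31.1 W

P_in = V_p I_p = 240 × 0.139 = 33.360 W.
P_out = η P_in = 0.931 × 33.360 = 31.1 W.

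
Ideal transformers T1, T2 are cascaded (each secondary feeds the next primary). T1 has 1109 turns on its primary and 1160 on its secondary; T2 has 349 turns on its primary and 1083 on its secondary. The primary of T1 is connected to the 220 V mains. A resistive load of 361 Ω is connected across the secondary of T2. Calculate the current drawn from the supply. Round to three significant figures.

Secondary of T1: V = 220.00 × 1160/1109 = 230.12 V.
Secondary of T2: V = 230.12 × 1083/349 = 714.09 V.
I_load = 714.09/361 = 1.9781 A, so P_out = 714.09 × 1.9781 = 1412.5 W.
All ideal ⇒ P_in = P_out, so I_supply = 1412.5/220 = 6.42 A.

I_supply ≈ 6.42 A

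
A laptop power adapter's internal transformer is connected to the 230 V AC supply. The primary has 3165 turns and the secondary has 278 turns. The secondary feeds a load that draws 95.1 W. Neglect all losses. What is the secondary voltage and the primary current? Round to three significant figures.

V_s ≈ 20.2 V, I_p ≈ 0.413 A

V_s = V_p × N_s/N_p = 230 × 278/3165 = 20.202 V.
I_s = P/V_s = 95.1/20.202 = 4.7074 A.
I_p = I_s × N_s/N_p = 4.7074 × 278/3165 = 0.413 A.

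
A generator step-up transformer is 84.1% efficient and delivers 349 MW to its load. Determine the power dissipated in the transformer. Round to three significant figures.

P_loss ≈ 6.60×10^7 W

P_in = P_out/η = 3.49×10^8/0.841 = 4.14982×10^8 W.
P_loss = P_in − P_out = 4.14982×10^8 − 3.49×10^8 = 6.60×10^7 W.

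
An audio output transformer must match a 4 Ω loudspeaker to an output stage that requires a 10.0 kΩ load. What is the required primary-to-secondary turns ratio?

N_p/N_s ≈ 50.0

Z_p/Z_s = (N_p/N_s)², so N_p/N_s = √(10000/4) = √2500 = 50.0.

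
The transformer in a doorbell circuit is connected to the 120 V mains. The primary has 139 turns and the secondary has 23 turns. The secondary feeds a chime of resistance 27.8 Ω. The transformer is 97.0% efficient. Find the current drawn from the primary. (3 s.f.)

V_s = 120 × 23/139 = 19.856 V.
I_s = V_s/R = 19.856/27.8 = 0.71425 A.
P_out = V_s I_s = 19.856 × 0.71425 = 14.182 W.
P_in = P_out/η = 14.182/0.970 = 14.621 W.
I_p = P_in/V_p = 14.621/120 = 0.122 A.

I_p ≈ 0.122 A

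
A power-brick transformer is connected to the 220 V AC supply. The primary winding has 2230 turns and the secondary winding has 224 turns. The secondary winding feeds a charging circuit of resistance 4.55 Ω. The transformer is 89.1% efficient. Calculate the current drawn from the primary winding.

V_s = 220 × 224/2230 = 22.099 V.
I_s = V_s/R = 22.099/4.55 = 4.8568 A.
P_out = V_s I_s = 22.099 × 4.8568 = 107.33 W.
P_in = P_out/η = 107.33/0.891 = 120.46 W.
I_p = P_in/V_p = 120.46/220 = 0.548 A.

I_p ≈ 0.548 A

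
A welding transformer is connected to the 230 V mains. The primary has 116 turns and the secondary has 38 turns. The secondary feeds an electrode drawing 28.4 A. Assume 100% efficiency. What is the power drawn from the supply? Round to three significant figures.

P ≈ 2140 W

I_p = I_s × N_s/N_p = 28.4 × 38/116 = 9.3034 A.
P = V_p I_p = 230 × 9.3034 = 2140 W.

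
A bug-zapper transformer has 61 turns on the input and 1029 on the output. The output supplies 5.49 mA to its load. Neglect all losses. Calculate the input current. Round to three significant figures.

For an ideal transformer I_in/I_out = N_out/N_in, so I_in = 0.00549 × 1029/61 = 0.0926 A.

I_in ≈ 0.0926 A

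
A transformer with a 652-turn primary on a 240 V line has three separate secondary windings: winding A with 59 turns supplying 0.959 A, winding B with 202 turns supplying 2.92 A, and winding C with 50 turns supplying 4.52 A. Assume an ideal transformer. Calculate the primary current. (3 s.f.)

V_A = 240 × 59/652 = 21.718 V; V_B = 240 × 202/652 = 74.356 V; V_C = 240 × 50/652 = 18.405 V.
P_out = V_A I_A + V_B I_B + V_C I_C = 21.718×0.959 + 74.356×2.92 + 18.405×4.52 = 20.827 + 217.12 + 83.190 = 321.14 W.
Ideal ⇒ P_in = P_out, so I_p = P_out/V_p = 321.14/240 = 1.34 A.

I_p ≈ 1.34 A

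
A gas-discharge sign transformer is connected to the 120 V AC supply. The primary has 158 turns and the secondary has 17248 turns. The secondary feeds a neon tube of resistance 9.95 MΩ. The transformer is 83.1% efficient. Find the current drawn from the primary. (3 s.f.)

I_p ≈ 0.173 A

V_s = 120 × 17248/158 = 13100 V.
I_s = V_s/R = 13100/(9.95×10^6) = 0.0013166 A.
P_out = V_s I_s = 13100 × 0.0013166 = 17.247 W.
P_in = P_out/η = 17.247/0.831 = 20.754 W.
I_p = P_in/V_p = 20.754/120 = 0.173 A.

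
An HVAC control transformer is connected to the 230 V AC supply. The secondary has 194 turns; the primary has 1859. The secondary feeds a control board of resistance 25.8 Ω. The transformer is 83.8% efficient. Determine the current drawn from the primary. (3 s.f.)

V_s = 230 × 194/1859 = 24.002 V.
I_s = V_s/R = 24.002/25.8 = 0.93032 A.
P_out = V_s I_s = 24.002 × 0.93032 = 22.330 W.
P_in = P_out/η = 22.330/0.838 = 26.646 W.
I_p = P_in/V_p = 26.646/230 = 0.116 A.

I_p ≈ 0.116 A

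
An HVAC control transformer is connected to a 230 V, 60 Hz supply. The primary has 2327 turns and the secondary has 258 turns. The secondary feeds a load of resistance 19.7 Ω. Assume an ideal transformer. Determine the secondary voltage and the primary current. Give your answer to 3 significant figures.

V_s = V_p × N_s/N_p = 230 × 258/2327 = 25.501 V.
I_s = V_s/R = 25.501/19.7 = 1.2944 A.
I_p = I_s × N_s/N_p = 1.2944 × 258/2327 = 0.144 A.

V_s ≈ 25.5 V, I_p ≈ 0.144 A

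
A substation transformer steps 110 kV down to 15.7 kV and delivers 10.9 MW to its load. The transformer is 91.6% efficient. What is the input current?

P_in = P_out/η = 1.09×10^7/0.916 = 1.1900×10^7 W.
I_in = P_in/V_in = 1.1900×10^7/110000 = 108 A.

I_in ≈ 108 A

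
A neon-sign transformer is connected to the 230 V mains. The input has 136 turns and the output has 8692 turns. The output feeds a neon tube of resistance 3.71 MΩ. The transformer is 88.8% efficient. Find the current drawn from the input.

I_in ≈ 0.285 A

V_out = 230 × 8692/136 = 14700 V.
I_out = V_out/R = 14700/(3.71×10^6) = 0.0039622 A.
P_out = V_out I_out = 14700 × 0.0039622 = 58.243 W.
P_in = P_out/η = 58.243/0.888 = 65.589 W.
I_in = P_in/V_in = 65.589/230 = 0.285 A.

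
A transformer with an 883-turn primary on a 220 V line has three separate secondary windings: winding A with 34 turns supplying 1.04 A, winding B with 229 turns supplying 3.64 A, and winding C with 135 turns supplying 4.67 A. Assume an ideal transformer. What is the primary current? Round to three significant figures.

I_p ≈ 1.70 A

V_A = 220 × 34/883 = 8.4711 V; V_B = 220 × 229/883 = 57.055 V; V_C = 220 × 135/883 = 33.635 V.
P_out = V_A I_A + V_B I_B + V_C I_C = 8.4711×1.04 + 57.055×3.64 + 33.635×4.67 = 8.8100 + 207.68 + 157.08 = 373.57 W.
Ideal ⇒ P_in = P_out, so I_p = P_out/V_p = 373.57/220 = 1.70 A.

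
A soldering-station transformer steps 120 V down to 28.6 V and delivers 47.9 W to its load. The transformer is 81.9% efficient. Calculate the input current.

P_in = P_out/η = 47.9/0.819 = 58.486 W.
I_in = P_in/V_in = 58.486/120 = 0.487 A.

I_in ≈ 0.487 A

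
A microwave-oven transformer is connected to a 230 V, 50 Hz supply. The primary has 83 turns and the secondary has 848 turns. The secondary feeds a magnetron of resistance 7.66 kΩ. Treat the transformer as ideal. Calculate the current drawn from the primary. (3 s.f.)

I_p ≈ 3.13 A

V_s = V_p × N_s/N_p = 230 × 848/83 = 2349.9 V.
I_s = V_s/R = 2349.9/7660 = 0.30677 A.
For an ideal transformer I_p N_p = I_s N_s, so I_p = 0.30677 × 848/83 = 3.13 A.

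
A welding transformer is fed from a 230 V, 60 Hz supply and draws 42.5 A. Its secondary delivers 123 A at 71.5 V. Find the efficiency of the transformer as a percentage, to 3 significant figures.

η ≈ 90.0%

P_in = 230 × 42.5 = 9775.00 W.
P_out = 71.5 × 123 = 8794.50 W.
η = P_out/P_in = 8794.50/9775.00 = 0.900.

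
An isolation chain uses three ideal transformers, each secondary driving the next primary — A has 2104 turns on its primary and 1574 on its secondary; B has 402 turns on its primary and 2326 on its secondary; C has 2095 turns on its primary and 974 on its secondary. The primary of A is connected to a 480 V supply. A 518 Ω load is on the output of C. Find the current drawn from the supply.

After A: V = 480.00 × 1574/2104 = 359.09 V.
After B: V = 359.09 × 2326/402 = 2077.7 V.
After C: V = 2077.7 × 974/2095 = 965.96 V.
I_load = 965.96/518 = 1.8648 A, so P_out = 965.96 × 1.8648 = 1801.3 W.
All ideal ⇒ P_in = P_out, so I_supply = 1801.3/480 = 3.75 A.

I_supply ≈ 3.75 A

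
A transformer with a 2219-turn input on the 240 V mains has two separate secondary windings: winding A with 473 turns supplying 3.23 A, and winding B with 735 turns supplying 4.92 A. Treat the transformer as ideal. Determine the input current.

V_A = 240 × 473/2219 = 51.158 V; V_B = 240 × 735/2219 = 79.495 V.
P_out = V_A I_A + V_B I_B = 51.158×3.23 + 79.495×4.92 = 165.24 + 391.12 = 556.36 W.
Ideal ⇒ P_in = P_out, so I_in = P_out/V_in = 556.36/240 = 2.32 A.

I_in ≈ 2.32 A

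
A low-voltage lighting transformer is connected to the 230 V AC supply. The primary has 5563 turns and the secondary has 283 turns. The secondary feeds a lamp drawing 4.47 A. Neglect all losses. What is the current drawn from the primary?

For an ideal transformer I_p N_p = I_s N_s, so I_p = 4.47 × 283/5563 = 0.227 A.

I_p ≈ 0.227 A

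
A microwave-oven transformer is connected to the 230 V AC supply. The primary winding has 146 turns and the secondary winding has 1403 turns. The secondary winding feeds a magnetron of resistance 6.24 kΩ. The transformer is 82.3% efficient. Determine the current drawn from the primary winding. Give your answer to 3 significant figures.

V_s = 230 × 1403/146 = 2210.2 V.
I_s = V_s/R = 2210.2/6240 = 0.35420 A.
P_out = V_s I_s = 2210.2 × 0.35420 = 782.85 W.
P_in = P_out/η = 782.85/0.823 = 951.22 W.
I_p = P_in/V_p = 951.22/230 = 4.14 A.

I_p ≈ 4.14 A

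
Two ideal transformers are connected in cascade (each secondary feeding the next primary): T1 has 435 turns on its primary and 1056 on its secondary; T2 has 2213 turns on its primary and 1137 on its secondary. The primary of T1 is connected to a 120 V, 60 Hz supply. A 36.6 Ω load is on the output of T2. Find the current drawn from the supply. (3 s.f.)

I_supply ≈ 5.10 A

After T1: V = 120.00 × 1056/435 = 291.31 V.
After T2: V = 291.31 × 1137/2213 = 149.67 V.
I_load = 149.67/36.6 = 4.0893 A, so P_out = 149.67 × 4.0893 = 612.05 W.
All ideal ⇒ P_in = P_out, so I_supply = 612.05/120 = 5.10 A.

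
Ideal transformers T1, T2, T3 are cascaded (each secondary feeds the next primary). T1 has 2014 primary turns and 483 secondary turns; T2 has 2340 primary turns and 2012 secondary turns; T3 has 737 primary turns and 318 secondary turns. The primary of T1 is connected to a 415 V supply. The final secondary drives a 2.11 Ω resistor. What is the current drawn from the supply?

I_supply ≈ 1.56 A

Secondary of T1: V = 415.00 × 483/2014 = 99.526 V.
Secondary of T2: V = 99.526 × 2012/2340 = 85.575 V.
Secondary of T3: V = 85.575 × 318/737 = 36.924 V.
I_load = 36.924/2.11 = 17.499 A, so P_out = 36.924 × 17.499 = 646.15 W.
All ideal ⇒ P_in = P_out, so I_supply = 646.15/415 = 1.56 A.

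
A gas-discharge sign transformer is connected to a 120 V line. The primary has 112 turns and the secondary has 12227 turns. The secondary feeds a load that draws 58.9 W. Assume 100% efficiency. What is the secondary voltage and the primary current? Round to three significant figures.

V_s ≈ 13100 V, I_p ≈ 0.491 A

V_s = V_p × N_s/N_p = 120 × 12227/112 = 13100 V.
I_s = P/V_s = 58.9/13100 = 0.0044961 A.
I_p = I_s × N_s/N_p = 0.0044961 × 12227/112 = 0.491 A.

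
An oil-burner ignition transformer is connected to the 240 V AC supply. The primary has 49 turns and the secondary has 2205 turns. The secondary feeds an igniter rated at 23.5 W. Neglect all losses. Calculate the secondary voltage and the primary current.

V_s ≈ 10800 V, I_p ≈ 0.0979 A

V_s = V_p × N_s/N_p = 240 × 2205/49 = 10800 V.
I_s = P/V_s = 23.5/10800 = 0.0021759 A.
I_p = I_s × N_s/N_p = 0.0021759 × 2205/49 = 0.0979 A.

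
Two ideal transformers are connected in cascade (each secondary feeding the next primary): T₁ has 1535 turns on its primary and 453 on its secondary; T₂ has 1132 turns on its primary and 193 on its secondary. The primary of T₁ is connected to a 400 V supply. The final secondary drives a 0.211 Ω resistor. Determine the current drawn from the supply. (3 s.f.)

Secondary of T₁: V = 400.00 × 453/1535 = 118.05 V.
Secondary of T₂: V = 118.05 × 193/1132 = 20.126 V.
I_load = 20.126/0.211 = 95.385 A, so P_out = 20.126 × 95.385 = 1919.7 W.
All ideal ⇒ P_in = P_out, so I_supply = 1919.7/400 = 4.80 A.

I_supply ≈ 4.80 A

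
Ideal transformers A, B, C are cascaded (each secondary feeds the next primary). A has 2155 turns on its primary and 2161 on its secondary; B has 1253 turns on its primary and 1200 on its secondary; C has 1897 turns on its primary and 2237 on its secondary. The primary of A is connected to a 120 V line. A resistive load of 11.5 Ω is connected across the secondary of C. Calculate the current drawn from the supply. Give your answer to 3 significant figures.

I_supply ≈ 13.4 A

Secondary of A: V = 120.00 × 2161/2155 = 120.33 V.
Secondary of B: V = 120.33 × 1200/1253 = 115.24 V.
Secondary of C: V = 115.24 × 2237/1897 = 135.90 V.
I_load = 135.90/11.5 = 11.817 A, so P_out = 135.90 × 11.817 = 1606.0 W.
All ideal ⇒ P_in = P_out, so I_supply = 1606.0/120 = 13.4 A.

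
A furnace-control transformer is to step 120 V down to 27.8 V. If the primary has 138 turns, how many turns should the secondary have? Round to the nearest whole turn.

N_s/N_p = V_s/V_p, so N_s = 138 × 27.8/120 = 32.0 ≈ 32 turns.

N_s = 32 turns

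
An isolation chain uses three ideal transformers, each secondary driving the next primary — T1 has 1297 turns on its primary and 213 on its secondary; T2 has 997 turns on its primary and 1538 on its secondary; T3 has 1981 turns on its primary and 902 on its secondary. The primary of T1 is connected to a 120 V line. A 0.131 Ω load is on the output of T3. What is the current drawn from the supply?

I_supply ≈ 12.2 A

After T1: V = 120.00 × 213/1297 = 19.707 V.
After T2: V = 19.707 × 1538/997 = 30.401 V.
After T3: V = 30.401 × 902/1981 = 13.842 V.
I_load = 13.842/0.131 = 105.67 A, so P_out = 13.842 × 105.67 = 1462.6 W.
All ideal ⇒ P_in = P_out, so I_supply = 1462.6/120 = 12.2 A.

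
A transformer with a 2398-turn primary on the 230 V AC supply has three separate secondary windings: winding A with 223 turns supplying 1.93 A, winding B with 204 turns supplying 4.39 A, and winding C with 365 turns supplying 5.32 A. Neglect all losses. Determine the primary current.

I_p ≈ 1.36 A

V_A = 230 × 223/2398 = 21.389 V; V_B = 230 × 204/2398 = 19.566 V; V_C = 230 × 365/2398 = 35.008 V.
P_out = V_A I_A + V_B I_B + V_C I_C = 21.389×1.93 + 19.566×4.39 + 35.008×5.32 = 41.280 + 85.896 + 186.24 = 313.42 W.
Ideal ⇒ P_in = P_out, so I_p = P_out/V_p = 313.42/230 = 1.36 A.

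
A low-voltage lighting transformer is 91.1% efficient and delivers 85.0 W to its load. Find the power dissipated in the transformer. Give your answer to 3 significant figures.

P_loss ≈ 8.30 W

P_in = P_out/η = 85.0/0.911 = 93.3041 W.
P_loss = P_in − P_out = 93.3041 − 85.0 = 8.30 W.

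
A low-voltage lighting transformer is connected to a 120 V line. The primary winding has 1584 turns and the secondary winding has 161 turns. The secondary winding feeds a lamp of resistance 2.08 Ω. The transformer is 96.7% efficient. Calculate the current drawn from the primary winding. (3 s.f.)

V_s = 120 × 161/1584 = 12.197 V.
I_s = V_s/R = 12.197/2.08 = 5.8639 A.
P_out = V_s I_s = 12.197 × 5.8639 = 71.522 W.
P_in = P_out/η = 71.522/0.967 = 73.963 W.
I_p = P_in/V_p = 73.963/120 = 0.616 A.

I_p ≈ 0.616 A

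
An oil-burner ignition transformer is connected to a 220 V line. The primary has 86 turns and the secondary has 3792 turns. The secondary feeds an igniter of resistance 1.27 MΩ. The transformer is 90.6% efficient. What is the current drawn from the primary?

I_p ≈ 0.372 A

V_s = 220 × 3792/86 = 9700.5 V.
I_s = V_s/R = 9700.5/(1.27×10^6) = 0.0076382 A.
P_out = V_s I_s = 9700.5 × 0.0076382 = 74.094 W.
P_in = P_out/η = 74.094/0.906 = 81.781 W.
I_p = P_in/V_p = 81.781/220 = 0.372 A.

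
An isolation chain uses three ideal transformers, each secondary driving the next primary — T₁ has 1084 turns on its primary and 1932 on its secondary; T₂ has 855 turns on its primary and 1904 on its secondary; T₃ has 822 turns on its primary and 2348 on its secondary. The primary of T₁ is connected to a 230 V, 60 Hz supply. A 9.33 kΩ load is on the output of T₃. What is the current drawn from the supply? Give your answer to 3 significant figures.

Secondary of T₁: V = 230.00 × 1932/1084 = 409.93 V.
Secondary of T₂: V = 409.93 × 1904/855 = 912.86 V.
Secondary of T₃: V = 912.86 × 2348/822 = 2607.6 V.
I_load = 2607.6/9330 = 0.27948 A, so P_out = 2607.6 × 0.27948 = 728.76 W.
All ideal ⇒ P_in = P_out, so I_supply = 728.76/230 = 3.17 A.

I_supply ≈ 3.17 A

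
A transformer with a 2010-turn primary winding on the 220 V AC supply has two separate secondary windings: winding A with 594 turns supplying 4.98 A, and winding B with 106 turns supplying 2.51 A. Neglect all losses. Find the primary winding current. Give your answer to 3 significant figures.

V_A = 220 × 594/2010 = 65.015 V; V_B = 220 × 106/2010 = 11.602 V.
P_out = V_A I_A + V_B I_B = 65.015×4.98 + 11.602×2.51 = 323.77 + 29.121 = 352.90 W.
Ideal ⇒ P_in = P_out, so I_p = P_out/V_p = 352.90/220 = 1.60 A.

I_p ≈ 1.60 A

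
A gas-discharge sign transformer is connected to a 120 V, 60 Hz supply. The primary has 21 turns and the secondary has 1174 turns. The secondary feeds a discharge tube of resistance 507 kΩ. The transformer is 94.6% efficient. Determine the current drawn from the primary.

V_s = 120 × 1174/21 = 6708.6 V.
I_s = V_s/R = 6708.6/507000 = 0.013232 A.
P_out = V_s I_s = 6708.6 × 0.013232 = 88.767 W.
P_in = P_out/η = 88.767/0.946 = 93.834 W.
I_p = P_in/V_p = 93.834/120 = 0.782 A.

I_p ≈ 0.782 A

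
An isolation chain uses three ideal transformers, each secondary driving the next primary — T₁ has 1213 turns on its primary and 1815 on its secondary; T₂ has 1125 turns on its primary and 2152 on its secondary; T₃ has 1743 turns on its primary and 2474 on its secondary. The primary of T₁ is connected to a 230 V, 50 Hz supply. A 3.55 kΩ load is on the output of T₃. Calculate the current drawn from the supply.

I_supply ≈ 1.07 A

After T₁: V = 230.00 × 1815/1213 = 344.15 V.
After T₂: V = 344.15 × 2152/1125 = 658.31 V.
After T₃: V = 658.31 × 2474/1743 = 934.41 V.
I_load = 934.41/3550 = 0.26321 A, so P_out = 934.41 × 0.26321 = 245.95 W.
All ideal ⇒ P_in = P_out, so I_supply = 245.95/230 = 1.07 A.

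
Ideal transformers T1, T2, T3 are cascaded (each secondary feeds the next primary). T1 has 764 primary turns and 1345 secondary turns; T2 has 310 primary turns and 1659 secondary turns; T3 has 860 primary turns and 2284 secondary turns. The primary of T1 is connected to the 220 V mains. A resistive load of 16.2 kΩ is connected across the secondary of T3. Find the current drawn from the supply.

Secondary of T1: V = 220.00 × 1345/764 = 387.30 V.
Secondary of T2: V = 387.30 × 1659/310 = 2072.7 V.
Secondary of T3: V = 2072.7 × 2284/860 = 5504.7 V.
I_load = 5504.7/16200 = 0.33980 A, so P_out = 5504.7 × 0.33980 = 1870.5 W.
All ideal ⇒ P_in = P_out, so I_supply = 1870.5/220 = 8.50 A.

I_supply ≈ 8.50 A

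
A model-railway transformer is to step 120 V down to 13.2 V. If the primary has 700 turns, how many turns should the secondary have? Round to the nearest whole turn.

N_s = 77 turns

N_s/N_p = V_s/V_p, so N_s = 700 × 13.2/120 = 77.0 ≈ 77 turns.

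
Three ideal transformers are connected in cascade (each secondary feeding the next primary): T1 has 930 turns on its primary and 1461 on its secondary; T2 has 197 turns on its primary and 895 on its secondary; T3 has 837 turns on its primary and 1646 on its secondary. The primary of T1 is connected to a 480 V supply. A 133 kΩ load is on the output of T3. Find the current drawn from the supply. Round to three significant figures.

I_supply ≈ 0.711 A

After T1: V = 480.00 × 1461/930 = 754.06 V.
After T2: V = 754.06 × 895/197 = 3425.8 V.
After T3: V = 3425.8 × 1646/837 = 6737.0 V.
I_load = 6737.0/133000 = 0.050655 A, so P_out = 6737.0 × 0.050655 = 341.26 W.
All ideal ⇒ P_in = P_out, so I_supply = 341.26/480 = 0.711 A.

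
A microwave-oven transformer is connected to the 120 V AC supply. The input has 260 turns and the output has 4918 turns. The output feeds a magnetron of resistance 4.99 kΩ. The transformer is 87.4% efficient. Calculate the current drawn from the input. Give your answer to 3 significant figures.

V_out = 120 × 4918/260 = 2269.8 V.
I_out = V_out/R = 2269.8/4990 = 0.45488 A.
P_out = V_out I_out = 2269.8 × 0.45488 = 1032.5 W.
P_in = P_out/η = 1032.5/0.874 = 1181.4 W.
I_in = P_in/V_in = 1181.4/120 = 9.84 A.

I_in ≈ 9.84 A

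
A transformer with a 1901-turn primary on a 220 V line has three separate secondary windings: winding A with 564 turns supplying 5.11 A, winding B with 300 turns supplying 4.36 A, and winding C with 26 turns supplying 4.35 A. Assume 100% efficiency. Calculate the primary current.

V_A = 220 × 564/1901 = 65.271 V; V_B = 220 × 300/1901 = 34.719 V; V_C = 220 × 26/1901 = 3.0089 V.
P_out = V_A I_A + V_B I_B + V_C I_C = 65.271×5.11 + 34.719×4.36 + 3.0089×4.35 = 333.53 + 151.37 + 13.089 = 498.00 W.
Ideal ⇒ P_in = P_out, so I_p = P_out/V_p = 498.00/220 = 2.26 A.

I_p ≈ 2.26 A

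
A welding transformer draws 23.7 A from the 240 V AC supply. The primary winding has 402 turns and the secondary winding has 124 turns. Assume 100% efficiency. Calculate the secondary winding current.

I_s ≈ 76.8 A

I_s/I_p = N_p/N_s, so I_s = 23.7 × 402/124 = 76.8 A.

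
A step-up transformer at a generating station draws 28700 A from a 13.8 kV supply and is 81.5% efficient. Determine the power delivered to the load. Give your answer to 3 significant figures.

P_in = V_p I_p = 13800 × 28700 = 3.9606×10^8 W.
P_out = η P_in = 0.815 × 3.9606×10^8 = 3.23×10^8 W.

P_out ≈ 3.23×10^8 W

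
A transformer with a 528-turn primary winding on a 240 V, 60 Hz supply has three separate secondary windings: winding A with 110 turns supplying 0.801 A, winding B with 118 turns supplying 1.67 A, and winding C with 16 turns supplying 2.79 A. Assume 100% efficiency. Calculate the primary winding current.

I_p ≈ 0.625 A

V_A = 240 × 110/528 = 50.000 V; V_B = 240 × 118/528 = 53.636 V; V_C = 240 × 16/528 = 7.2727 V.
P_out = V_A I_A + V_B I_B + V_C I_C = 50.000×0.801 + 53.636×1.67 + 7.2727×2.79 = 40.050 + 89.573 + 20.291 = 149.91 W.
Ideal ⇒ P_in = P_out, so I_p = P_out/V_p = 149.91/240 = 0.625 A.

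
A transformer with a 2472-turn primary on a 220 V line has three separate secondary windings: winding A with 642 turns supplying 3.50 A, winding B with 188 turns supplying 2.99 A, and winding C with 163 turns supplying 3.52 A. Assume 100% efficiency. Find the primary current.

I_p ≈ 1.37 A

V_A = 220 × 642/2472 = 57.136 V; V_B = 220 × 188/2472 = 16.731 V; V_C = 220 × 163/2472 = 14.506 V.
P_out = V_A I_A + V_B I_B + V_C I_C = 57.136×3.50 + 16.731×2.99 + 14.506×3.52 = 199.98 + 50.027 + 51.063 = 301.07 W.
Ideal ⇒ P_in = P_out, so I_p = P_out/V_p = 301.07/220 = 1.37 A.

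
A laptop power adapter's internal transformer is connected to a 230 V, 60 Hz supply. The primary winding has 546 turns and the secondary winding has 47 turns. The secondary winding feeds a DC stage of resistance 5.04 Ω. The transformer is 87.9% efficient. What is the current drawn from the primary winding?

V_s = 230 × 47/546 = 19.799 V.
I_s = V_s/R = 19.799/5.04 = 3.9283 A.
P_out = V_s I_s = 19.799 × 3.9283 = 77.774 W.
P_in = P_out/η = 77.774/0.879 = 88.480 W.
I_p = P_in/V_p = 88.480/230 = 0.385 A.

I_p ≈ 0.385 A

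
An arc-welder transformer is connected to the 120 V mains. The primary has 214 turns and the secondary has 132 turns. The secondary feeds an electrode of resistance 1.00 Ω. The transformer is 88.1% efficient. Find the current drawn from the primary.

I_p ≈ 51.8 A

V_s = 120 × 132/214 = 74.019 V.
I_s = V_s/R = 74.019/1.00 = 74.019 A.
P_out = V_s I_s = 74.019 × 74.019 = 5478.8 W.
P_in = P_out/η = 5478.8/0.881 = 6218.8 W.
I_p = P_in/V_p = 6218.8/120 = 51.8 A.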